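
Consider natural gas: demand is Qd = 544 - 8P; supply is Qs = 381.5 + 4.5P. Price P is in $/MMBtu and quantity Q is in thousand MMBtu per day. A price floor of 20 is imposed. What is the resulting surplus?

Evaluating both curves at the floor price 20 gives Qd = 384, Qs = 471.5.
Surplus = Qs - Qd = 471.5 - 384 = 87.5.

Surplus = 87.5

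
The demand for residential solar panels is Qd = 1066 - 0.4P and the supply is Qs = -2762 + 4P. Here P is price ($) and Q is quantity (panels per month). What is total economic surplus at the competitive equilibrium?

At equilibrium Qd = Qs, so 1066 - 0.4P = -2762 + 4P; collecting terms, 3828 = 4.4P and P* = 870.
Substitute back: Q* = 1066 - 0.4(870) = 718.
Demand choke price = 2665; supply choke price = 690.5. CS = ½(2665 - 870)(718) = 644405; PS = ½(870 - 690.5)(718) = 64440.5. Total surplus = 708845.5.

Total surplus = 708845.5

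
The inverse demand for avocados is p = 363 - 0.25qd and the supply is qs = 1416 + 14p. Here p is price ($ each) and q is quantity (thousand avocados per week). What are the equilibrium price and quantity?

p* = 2, q* = 1444

Solving each curve for q: qd = 1452 - 4p.
At equilibrium qd = qs, so 1452 - 4p = 1416 + 14p; collecting terms, 36 = 18p and p* = 2.
Then q* = 1452 - 4(2) = 1444.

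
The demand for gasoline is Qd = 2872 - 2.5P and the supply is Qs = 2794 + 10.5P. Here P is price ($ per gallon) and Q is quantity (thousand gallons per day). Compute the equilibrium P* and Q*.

P* = 6, Q* = 2857

The market clears where 2872 - 2.5P = 2794 + 10.5P. Rearranging, 13P = 78, hence P* = 6.
From the demand curve, Q* = 2872 - 2.5(6) = 2857.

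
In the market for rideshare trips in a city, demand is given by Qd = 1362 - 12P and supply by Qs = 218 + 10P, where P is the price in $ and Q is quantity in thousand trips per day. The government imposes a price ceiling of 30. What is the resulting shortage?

At P = 30: Qd = 1002 and Qs = 518.
Shortage = Qd - Qs = 1002 - 518 = 484.

Shortage = 484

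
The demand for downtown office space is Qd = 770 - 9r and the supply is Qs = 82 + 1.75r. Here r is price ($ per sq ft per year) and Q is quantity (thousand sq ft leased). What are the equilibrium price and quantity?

r* = 64, Q* = 194

The market clears where 770 - 9r = 82 + 1.75r. Rearranging, 10.75r = 688, hence r* = 64.
Then Q* = 770 - 9(64) = 194.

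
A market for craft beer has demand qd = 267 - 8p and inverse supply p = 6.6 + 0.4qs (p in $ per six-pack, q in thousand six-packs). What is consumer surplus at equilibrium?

Consumer surplus = 162.5625

Inverting to quantity form: qs = -16.5 + 2.5p.
Set qd = qs: 267 - 8p = -16.5 + 2.5p, so 283.5 = 10.5p and p* = 27.
Substitute back: q* = 267 - 8(27) = 51.
Demand choke price (qd = 0): p = 267/8 = 33.375. Consumer surplus = ½ × (33.375 - 27) × 51 = 162.5625.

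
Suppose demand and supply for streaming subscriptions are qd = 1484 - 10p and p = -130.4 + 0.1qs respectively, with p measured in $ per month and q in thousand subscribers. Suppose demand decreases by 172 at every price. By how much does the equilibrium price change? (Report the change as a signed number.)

Solving each curve for q: qs = 1304 + 10p.
At equilibrium qd = qs, so 1484 - 10p = 1304 + 10p; collecting terms, 180 = 20p and p* = 9.
Then q* = 1484 - 10(9) = 1394.
After the shift, demand is qd = 1312 - 10p.
Re-solving, 20p = 8 gives p = 0.4 and q = 1308.
Δp = 0.4 - 9 = -8.6.

Δp = -8.6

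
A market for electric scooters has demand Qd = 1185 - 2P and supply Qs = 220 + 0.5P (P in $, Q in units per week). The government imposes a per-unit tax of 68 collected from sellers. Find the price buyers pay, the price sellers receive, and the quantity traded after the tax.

With a tax of 68 on sellers, they supply based on the net price P_s = P_b - 68, so Qs = 186 + 0.5P_b.
Equate demand and the shifted supply: 1185 - 2P_b = 186 + 0.5P_b, giving 2.5P_b = 999, so P_b = 399.6.
Then P_s = 399.6 - 68 = 331.6 and Q = 1185 - 2(399.6) = 385.8.

P_b = 399.6, P_s = 331.6, Q = 385.8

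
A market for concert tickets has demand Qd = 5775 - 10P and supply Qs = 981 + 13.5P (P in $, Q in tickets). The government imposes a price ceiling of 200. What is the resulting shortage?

At P = 200: Qd = 3775 and Qs = 3681.
Shortage = Qd - Qs = 3775 - 3681 = 94.

Shortage = 94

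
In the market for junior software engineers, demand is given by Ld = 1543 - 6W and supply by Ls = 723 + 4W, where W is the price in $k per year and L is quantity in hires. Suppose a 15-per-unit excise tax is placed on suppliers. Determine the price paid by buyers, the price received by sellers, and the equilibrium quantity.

W_b = 88, W_s = 73, L = 1015

The tax drives a wedge W_b - W_s = 15. Substituting W_s = W_b - 15 into supply: Ls = 663 + 4W_b.
Equate demand and the shifted supply: 1543 - 6W_b = 663 + 4W_b, giving 10W_b = 880, so W_b = 88.
So W_s = 73 and the quantity traded is L = 1543 - 6(88) = 1015.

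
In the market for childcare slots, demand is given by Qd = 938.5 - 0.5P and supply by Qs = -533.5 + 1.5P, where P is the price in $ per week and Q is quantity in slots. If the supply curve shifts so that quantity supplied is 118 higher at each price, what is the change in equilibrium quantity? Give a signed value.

The market clears where 938.5 - 0.5P = -533.5 + 1.5P. Rearranging, 2P = 1472, hence P* = 736.
Substitute back: Q* = 938.5 - 0.5(736) = 570.5.
After the shift, supply is Qs = -415.5 + 1.5P.
Re-solving, 2P = 1354 gives P = 677 and Q = 600.
ΔQ = 600 - 570.5 = 29.5.

ΔQ = 29.5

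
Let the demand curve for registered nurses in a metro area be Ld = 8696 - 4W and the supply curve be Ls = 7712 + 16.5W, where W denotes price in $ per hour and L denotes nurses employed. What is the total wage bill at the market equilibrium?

Set Ld = Ls: 8696 - 4W = 7712 + 16.5W, so 984 = 20.5W and W* = 48.
Then L* = 8696 - 4(48) = 8504.
The total wage bill = W* × L* = 48 × 8504 = 408192.

The total wage bill = 408192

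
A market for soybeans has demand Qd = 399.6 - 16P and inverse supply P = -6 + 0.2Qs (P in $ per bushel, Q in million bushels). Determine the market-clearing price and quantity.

Inverting to quantity form: Qs = 30 + 5P.
Equating demand and supply, 399.6 - 16P = 30 + 5P gives 21P = 369.6, so P* = 17.6.
Substitute back: Q* = 399.6 - 16(17.6) = 118.

P* = 17.6, Q* = 118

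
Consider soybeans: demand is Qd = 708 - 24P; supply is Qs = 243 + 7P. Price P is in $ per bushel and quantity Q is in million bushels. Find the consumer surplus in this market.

Consumer surplus = 2523

The market clears where 708 - 24P = 243 + 7P. Rearranging, 31P = 465, hence P* = 15.
From the demand curve, Q* = 708 - 24(15) = 348.
Demand choke price (Qd = 0): P = 708/24 = 29.5. Consumer surplus = ½ × (29.5 - 15) × 348 = 2523.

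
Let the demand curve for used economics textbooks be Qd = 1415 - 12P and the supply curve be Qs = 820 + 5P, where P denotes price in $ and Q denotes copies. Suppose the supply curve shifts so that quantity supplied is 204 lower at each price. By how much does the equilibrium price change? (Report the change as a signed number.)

ΔP = 12

Set Qd = Qs: 1415 - 12P = 820 + 5P, so 595 = 17P and P* = 35.
Then Q* = 1415 - 12(35) = 995.
After the shift, supply is Qs = 616 + 5P.
The new intersection has 799 = 17P, i.e. P = 47, Q = 851.
ΔP = 47 - 35 = 12.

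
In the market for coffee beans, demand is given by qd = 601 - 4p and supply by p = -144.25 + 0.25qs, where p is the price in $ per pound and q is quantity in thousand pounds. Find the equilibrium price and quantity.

p* = 3, q* = 589

Inverting to quantity form: qs = 577 + 4p.
Equating demand and supply, 601 - 4p = 577 + 4p gives 8p = 24, so p* = 3.
Then q* = 601 - 4(3) = 589.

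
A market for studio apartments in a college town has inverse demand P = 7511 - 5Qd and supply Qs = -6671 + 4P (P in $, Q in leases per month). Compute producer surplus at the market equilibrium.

Producer surplus = 154846.125

Solving each curve for Q: Qd = 1502.2 - 0.2P.
Set Qd = Qs: 1502.2 - 0.2P = -6671 + 4P, so 8173.2 = 4.2P and P* = 1946.
Then Q* = 1502.2 - 0.2(1946) = 1113.
Supply choke price (Qs = 0): P = 1667.75. Producer surplus = ½ × (1946 - 1667.75) × 1113 = 154846.125.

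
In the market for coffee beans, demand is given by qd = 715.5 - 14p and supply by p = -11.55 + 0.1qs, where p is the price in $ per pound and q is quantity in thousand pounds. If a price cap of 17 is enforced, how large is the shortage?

Solving each curve for q: qs = 115.5 + 10p.
With p fixed at 17, quantity demanded is 477.5 and quantity supplied is 285.5.
Shortage = qd - qs = 477.5 - 285.5 = 192.

Shortage = 192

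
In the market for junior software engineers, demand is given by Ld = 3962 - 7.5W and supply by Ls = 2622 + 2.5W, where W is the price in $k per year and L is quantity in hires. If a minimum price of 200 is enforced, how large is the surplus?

At W = 200: Ld = 2462 and Ls = 3122.
Surplus = Ls - Ld = 3122 - 2462 = 660.

Surplus = 660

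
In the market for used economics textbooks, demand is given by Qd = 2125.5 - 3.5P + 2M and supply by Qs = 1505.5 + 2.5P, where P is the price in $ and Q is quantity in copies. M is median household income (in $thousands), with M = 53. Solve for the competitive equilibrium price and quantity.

P* = 121, Q* = 1808

With M = 53, demand is Qd = 2231.5 - 3.5P.
Set Qd = Qs: 2231.5 - 3.5P = 1505.5 + 2.5P, so 726 = 6P and P* = 121.
From the demand curve, Q* = 2231.5 - 3.5(121) = 1808.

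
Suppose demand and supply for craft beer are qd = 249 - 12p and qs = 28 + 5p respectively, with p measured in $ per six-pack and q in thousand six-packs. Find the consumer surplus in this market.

At equilibrium qd = qs, so 249 - 12p = 28 + 5p; collecting terms, 221 = 17p and p* = 13.
From the demand curve, q* = 249 - 12(13) = 93.
Demand choke price (qd = 0): p = 249/12 = 20.75. Consumer surplus = ½ × (20.75 - 13) × 93 = 360.375.

Consumer surplus = 360.375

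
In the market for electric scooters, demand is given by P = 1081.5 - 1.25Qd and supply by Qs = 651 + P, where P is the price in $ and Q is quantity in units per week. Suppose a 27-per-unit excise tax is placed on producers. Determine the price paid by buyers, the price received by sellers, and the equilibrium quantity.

Rewriting in direct form: Qd = 865.2 - 0.8P.
The tax drives a wedge P_b - P_s = 27. Substituting P_s = P_b - 27 into supply: Qs = 624 + P_b.
Set Qd = Qs: 865.2 - 0.8P_b = 624 + P_b, so 241.2 = 1.8P_b and P_b = 134.
Then P_s = 134 - 27 = 107 and Q = 865.2 - 0.8(134) = 758.

P_b = 134, P_s = 107, Q = 758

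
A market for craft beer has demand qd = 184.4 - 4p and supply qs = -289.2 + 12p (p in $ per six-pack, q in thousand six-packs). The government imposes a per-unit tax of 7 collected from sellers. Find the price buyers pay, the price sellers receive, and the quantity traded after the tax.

p_b = 34.85, p_s = 27.85, q = 45

The tax drives a wedge p_b - p_s = 7. Substituting p_s = p_b - 7 into supply: qs = -373.2 + 12p_b.
Market clearing requires 184.4 - 4p_b = -373.2 + 12p_b; hence 557.6 = 16p_b and p_b = 34.85.
Then p_s = 34.85 - 7 = 27.85 and q = 184.4 - 4(34.85) = 45.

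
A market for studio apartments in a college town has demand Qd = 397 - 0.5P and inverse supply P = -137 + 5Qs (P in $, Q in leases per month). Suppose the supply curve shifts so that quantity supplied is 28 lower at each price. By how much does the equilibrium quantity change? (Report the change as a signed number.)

ΔQ = -20

Rewriting in direct form: Qs = 27.4 + 0.2P.
At equilibrium Qd = Qs, so 397 - 0.5P = 27.4 + 0.2P; collecting terms, 369.6 = 0.7P and P* = 528.
Substitute back: Q* = 397 - 0.5(528) = 133.
After the shift, supply is Qs = -0.6 + 0.2P.
Re-solving, 0.7P = 397.6 gives P = 568 and Q = 113.
ΔQ = 113 - 133 = -20.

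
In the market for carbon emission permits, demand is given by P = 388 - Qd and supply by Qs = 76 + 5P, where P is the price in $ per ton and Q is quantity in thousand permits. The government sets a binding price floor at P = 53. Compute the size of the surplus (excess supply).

Surplus = 6

Rewriting in direct form: Qd = 388 - P.
With P fixed at 53, quantity demanded is 335 and quantity supplied is 341.
Surplus = Qs - Qd = 341 - 335 = 6.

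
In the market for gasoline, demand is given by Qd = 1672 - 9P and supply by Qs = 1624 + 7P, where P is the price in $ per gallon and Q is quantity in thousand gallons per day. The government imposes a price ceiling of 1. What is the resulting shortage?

Shortage = 32

Evaluating both curves at the ceiling price 1 gives Qd = 1663, Qs = 1631.
Shortage = Qd - Qs = 1663 - 1631 = 32.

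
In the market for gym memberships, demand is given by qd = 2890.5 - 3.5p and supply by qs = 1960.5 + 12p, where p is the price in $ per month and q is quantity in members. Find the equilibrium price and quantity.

Set qd = qs: 2890.5 - 3.5p = 1960.5 + 12p, so 930 = 15.5p and p* = 60.
Substitute back: q* = 2890.5 - 3.5(60) = 2680.5.

p* = 60, q* = 2680.5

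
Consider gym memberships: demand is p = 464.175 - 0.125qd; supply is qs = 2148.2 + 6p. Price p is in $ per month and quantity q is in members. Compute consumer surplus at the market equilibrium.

Consumer surplus = 496672.5625

In direct form, qd = 3713.4 - 8p.
The market clears where 3713.4 - 8p = 2148.2 + 6p. Rearranging, 14p = 1565.2, hence p* = 111.8.
From the demand curve, q* = 3713.4 - 8(111.8) = 2819.
Demand choke price (qd = 0): p = 3713.4/8 = 464.175. Consumer surplus = ½ × (464.175 - 111.8) × 2819 = 496672.5625.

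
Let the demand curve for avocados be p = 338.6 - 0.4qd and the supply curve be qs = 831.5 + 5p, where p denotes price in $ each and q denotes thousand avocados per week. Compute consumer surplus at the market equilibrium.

In direct form, qd = 846.5 - 2.5p.
Set qd = qs: 846.5 - 2.5p = 831.5 + 5p, so 15 = 7.5p and p* = 2.
From the demand curve, q* = 846.5 - 2.5(2) = 841.5.
Demand choke price (qd = 0): p = 846.5/2.5 = 338.6. Consumer surplus = ½ × (338.6 - 2) × 841.5 = 141624.45.

Consumer surplus = 141624.45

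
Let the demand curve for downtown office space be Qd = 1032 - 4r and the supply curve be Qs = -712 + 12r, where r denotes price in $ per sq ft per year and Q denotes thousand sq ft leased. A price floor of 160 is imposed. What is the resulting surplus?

With r fixed at 160, quantity demanded is 392 and quantity supplied is 1208.
Surplus = Qs - Qd = 1208 - 392 = 816.

Surplus = 816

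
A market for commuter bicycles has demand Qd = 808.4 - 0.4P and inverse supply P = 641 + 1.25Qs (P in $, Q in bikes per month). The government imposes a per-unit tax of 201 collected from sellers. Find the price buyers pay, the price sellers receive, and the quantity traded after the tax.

P_b = 1235, P_s = 1034, Q = 314.4

Solving each curve for Q: Qs = -512.8 + 0.8P.
The tax drives a wedge P_b - P_s = 201. Substituting P_s = P_b - 201 into supply: Qs = -673.6 + 0.8P_b.
Set Qd = Qs: 808.4 - 0.4P_b = -673.6 + 0.8P_b, so 1482 = 1.2P_b and P_b = 1235.
So P_s = 1034 and the quantity traded is Q = 808.4 - 0.4(1235) = 314.4.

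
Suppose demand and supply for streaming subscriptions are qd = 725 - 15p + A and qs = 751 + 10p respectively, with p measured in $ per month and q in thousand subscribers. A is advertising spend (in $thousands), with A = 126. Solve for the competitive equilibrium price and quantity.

p* = 4, q* = 791

With A = 126, demand is qd = 851 - 15p.
Equating demand and supply, 851 - 15p = 751 + 10p gives 25p = 100, so p* = 4.
From the demand curve, q* = 851 - 15(4) = 791.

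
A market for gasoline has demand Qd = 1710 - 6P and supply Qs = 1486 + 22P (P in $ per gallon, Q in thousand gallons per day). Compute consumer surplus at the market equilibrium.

Set Qd = Qs: 1710 - 6P = 1486 + 22P, so 224 = 28P and P* = 8.
Then Q* = 1710 - 6(8) = 1662.
Demand choke price (Qd = 0): P = 1710/6 = 285. Consumer surplus = ½ × (285 - 8) × 1662 = 230187.

Consumer surplus = 230187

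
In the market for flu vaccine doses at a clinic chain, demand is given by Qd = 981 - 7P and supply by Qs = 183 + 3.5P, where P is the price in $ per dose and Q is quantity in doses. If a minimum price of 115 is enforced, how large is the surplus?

Surplus = 409.5

Evaluating both curves at the floor price 115 gives Qd = 176, Qs = 585.5.
Surplus = Qs - Qd = 585.5 - 176 = 409.5.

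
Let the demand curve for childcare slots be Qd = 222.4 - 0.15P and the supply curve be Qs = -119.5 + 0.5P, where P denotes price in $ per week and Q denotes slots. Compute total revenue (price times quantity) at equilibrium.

At equilibrium Qd = Qs, so 222.4 - 0.15P = -119.5 + 0.5P; collecting terms, 341.9 = 0.65P and P* = 526.
Then Q* = 222.4 - 0.15(526) = 143.5.
Total revenue = P* × Q* = 526 × 143.5 = 75481.

Total revenue = 75481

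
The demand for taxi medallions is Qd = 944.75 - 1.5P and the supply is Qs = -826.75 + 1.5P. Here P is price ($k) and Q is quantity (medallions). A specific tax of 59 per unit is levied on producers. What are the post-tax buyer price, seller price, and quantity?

Producers keep P_s = P_b - 59 per unit, so supply in terms of the buyer price is Qs = -915.25 + 1.5P_b.
Equate demand and the shifted supply: 944.75 - 1.5P_b = -915.25 + 1.5P_b, giving 3P_b = 1860, so P_b = 620.
Then P_s = 620 - 59 = 561 and Q = 944.75 - 1.5(620) = 14.75.

P_b = 620, P_s = 561, Q = 14.75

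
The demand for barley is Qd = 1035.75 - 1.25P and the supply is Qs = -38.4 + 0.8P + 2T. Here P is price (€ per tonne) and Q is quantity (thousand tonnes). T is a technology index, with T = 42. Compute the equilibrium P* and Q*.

P* = 483, Q* = 432

With T = 42, supply is Qs = 45.6 + 0.8P.
Equating demand and supply, 1035.75 - 1.25P = 45.6 + 0.8P gives 2.05P = 990.15, so P* = 483.
Then Q* = 1035.75 - 1.25(483) = 432.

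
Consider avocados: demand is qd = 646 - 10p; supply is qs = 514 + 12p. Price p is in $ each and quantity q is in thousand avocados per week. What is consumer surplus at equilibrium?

Consumer surplus = 17169.8

Equating demand and supply, 646 - 10p = 514 + 12p gives 22p = 132, so p* = 6.
Substitute back: q* = 646 - 10(6) = 586.
Demand choke price (qd = 0): p = 646/10 = 64.6. Consumer surplus = ½ × (64.6 - 6) × 586 = 17169.8.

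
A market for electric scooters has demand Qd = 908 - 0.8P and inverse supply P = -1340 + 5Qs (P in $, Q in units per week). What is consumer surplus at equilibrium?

Rewriting in direct form: Qs = 268 + 0.2P.
At equilibrium Qd = Qs, so 908 - 0.8P = 268 + 0.2P; collecting terms, 640 = P and P* = 640.
From the demand curve, Q* = 908 - 0.8(640) = 396.
Demand choke price (Qd = 0): P = 908/0.8 = 1135. Consumer surplus = ½ × (1135 - 640) × 396 = 98010.

Consumer surplus = 98010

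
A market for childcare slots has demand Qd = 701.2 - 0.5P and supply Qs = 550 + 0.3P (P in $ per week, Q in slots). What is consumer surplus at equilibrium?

Set Qd = Qs: 701.2 - 0.5P = 550 + 0.3P, so 151.2 = 0.8P and P* = 189.
Substitute back: Q* = 701.2 - 0.5(189) = 606.7.
Demand choke price (Qd = 0): P = 701.2/0.5 = 1402.4. Consumer surplus = ½ × (1402.4 - 189) × 606.7 = 368084.89.

Consumer surplus = 368084.89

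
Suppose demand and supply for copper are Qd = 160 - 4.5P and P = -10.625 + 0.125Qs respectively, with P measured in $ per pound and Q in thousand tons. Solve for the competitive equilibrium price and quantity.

Inverting to quantity form: Qs = 85 + 8P.
At equilibrium Qd = Qs, so 160 - 4.5P = 85 + 8P; collecting terms, 75 = 12.5P and P* = 6.
Substitute back: Q* = 160 - 4.5(6) = 133.

P* = 6, Q* = 133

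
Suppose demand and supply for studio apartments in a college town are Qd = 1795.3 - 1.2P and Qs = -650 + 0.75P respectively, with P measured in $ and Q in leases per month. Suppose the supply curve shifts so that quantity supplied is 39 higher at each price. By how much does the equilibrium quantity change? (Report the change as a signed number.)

ΔQ = 24

The market clears where 1795.3 - 1.2P = -650 + 0.75P. Rearranging, 1.95P = 2445.3, hence P* = 1254.
Then Q* = 1795.3 - 1.2(1254) = 290.5.
After the shift, supply is Qs = -611 + 0.75P.
The new intersection has 2406.3 = 1.95P, i.e. P = 1234, Q = 314.5.
ΔQ = 314.5 - 290.5 = 24.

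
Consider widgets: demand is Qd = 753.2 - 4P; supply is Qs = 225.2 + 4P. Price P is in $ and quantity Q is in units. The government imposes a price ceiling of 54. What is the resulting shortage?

Shortage = 96

At P = 54: Qd = 537.2 and Qs = 441.2.
Shortage = Qd - Qs = 537.2 - 441.2 = 96.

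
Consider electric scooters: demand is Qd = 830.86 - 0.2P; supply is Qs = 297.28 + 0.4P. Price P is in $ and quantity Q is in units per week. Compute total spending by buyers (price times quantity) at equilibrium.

Total spending by buyers = 580712.9

Equating demand and supply, 830.86 - 0.2P = 297.28 + 0.4P gives 0.6P = 533.58, so P* = 889.3.
Substitute back: Q* = 830.86 - 0.2(889.3) = 653.
Total spending by buyers = P* × Q* = 889.3 × 653 = 580712.9.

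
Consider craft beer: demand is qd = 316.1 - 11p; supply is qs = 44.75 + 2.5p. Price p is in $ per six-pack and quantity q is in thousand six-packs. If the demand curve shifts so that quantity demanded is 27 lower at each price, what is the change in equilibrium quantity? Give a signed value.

At equilibrium qd = qs, so 316.1 - 11p = 44.75 + 2.5p; collecting terms, 271.35 = 13.5p and p* = 20.1.
Substitute back: q* = 316.1 - 11(20.1) = 95.
After the shift, demand is qd = 289.1 - 11p.
Re-solving, 13.5p = 244.35 gives p = 18.1 and q = 90.
Δq = 90 - 95 = -5.

Δq = -5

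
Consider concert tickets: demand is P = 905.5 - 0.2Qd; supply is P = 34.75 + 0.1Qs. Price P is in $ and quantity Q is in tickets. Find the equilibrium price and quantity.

Rewriting in direct form: Qd = 4527.5 - 5P and Qs = -347.5 + 10P.
Equating demand and supply, 4527.5 - 5P = -347.5 + 10P gives 15P = 4875, so P* = 325.
From the demand curve, Q* = 4527.5 - 5(325) = 2902.5.

P* = 325, Q* = 2902.5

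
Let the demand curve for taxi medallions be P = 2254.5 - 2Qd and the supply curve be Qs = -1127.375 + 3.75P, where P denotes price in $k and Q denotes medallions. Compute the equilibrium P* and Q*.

P* = 530.5, Q* = 862

Rewriting in direct form: Qd = 1127.25 - 0.5P.
Set Qd = Qs: 1127.25 - 0.5P = -1127.375 + 3.75P, so 2254.625 = 4.25P and P* = 530.5.
Then Q* = 1127.25 - 0.5(530.5) = 862.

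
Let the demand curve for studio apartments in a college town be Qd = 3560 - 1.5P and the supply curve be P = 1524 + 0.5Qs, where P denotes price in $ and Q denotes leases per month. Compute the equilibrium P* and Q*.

In direct form, Qs = -3048 + 2P.
Equating demand and supply, 3560 - 1.5P = -3048 + 2P gives 3.5P = 6608, so P* = 1888.
Plugging P* into demand: Q* = 3560 - 1.5(1888) = 728.

P* = 1888, Q* = 728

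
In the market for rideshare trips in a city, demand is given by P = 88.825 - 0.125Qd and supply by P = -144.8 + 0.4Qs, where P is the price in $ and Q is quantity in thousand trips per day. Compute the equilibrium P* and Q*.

P* = 33.2, Q* = 445

In direct form, Qd = 710.6 - 8P and Qs = 362 + 2.5P.
Equating demand and supply, 710.6 - 8P = 362 + 2.5P gives 10.5P = 348.6, so P* = 33.2.
Plugging P* into demand: Q* = 710.6 - 8(33.2) = 445.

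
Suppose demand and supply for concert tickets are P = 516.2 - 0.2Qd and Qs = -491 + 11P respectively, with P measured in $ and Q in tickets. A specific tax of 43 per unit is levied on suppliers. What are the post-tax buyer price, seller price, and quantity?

P_b = 221.5625, P_s = 178.5625, Q = 1473.1875

Rewriting in direct form: Qd = 2581 - 5P.
With a tax of 43 on suppliers, they supply based on the net price P_s = P_b - 43, so Qs = -964 + 11P_b.
Equate demand and the shifted supply: 2581 - 5P_b = -964 + 11P_b, giving 16P_b = 3545, so P_b = 221.5625.
Then P_s = 221.5625 - 43 = 178.5625 and Q = 2581 - 5(221.5625) = 1473.1875.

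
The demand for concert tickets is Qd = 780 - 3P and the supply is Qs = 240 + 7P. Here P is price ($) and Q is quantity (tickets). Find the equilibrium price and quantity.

P* = 54, Q* = 618

At equilibrium Qd = Qs, so 780 - 3P = 240 + 7P; collecting terms, 540 = 10P and P* = 54.
Plugging P* into demand: Q* = 780 - 3(54) = 618.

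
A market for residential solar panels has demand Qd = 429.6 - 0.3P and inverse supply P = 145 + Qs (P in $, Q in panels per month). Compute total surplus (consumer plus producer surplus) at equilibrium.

Total surplus = 191119.5

Rewriting in direct form: Qs = -145 + P.
Set Qd = Qs: 429.6 - 0.3P = -145 + P, so 574.6 = 1.3P and P* = 442.
Then Q* = 429.6 - 0.3(442) = 297.
Demand choke price = 1432; supply choke price = 145. CS = ½(1432 - 442)(297) = 147015; PS = ½(442 - 145)(297) = 44104.5. Total surplus = 191119.5.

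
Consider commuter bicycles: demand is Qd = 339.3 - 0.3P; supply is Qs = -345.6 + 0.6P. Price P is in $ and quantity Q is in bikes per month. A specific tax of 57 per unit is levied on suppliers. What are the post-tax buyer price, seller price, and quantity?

P_b = 799, P_s = 742, Q = 99.6

The tax drives a wedge P_b - P_s = 57. Substituting P_s = P_b - 57 into supply: Qs = -379.8 + 0.6P_b.
Set Qd = Qs: 339.3 - 0.3P_b = -379.8 + 0.6P_b, so 719.1 = 0.9P_b and P_b = 799.
So P_s = 742 and the quantity traded is Q = 339.3 - 0.3(799) = 99.6.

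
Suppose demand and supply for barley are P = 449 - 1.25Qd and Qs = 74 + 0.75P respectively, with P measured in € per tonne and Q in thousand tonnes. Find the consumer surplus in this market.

Solving each curve for Q: Qd = 359.2 - 0.8P.
At equilibrium Qd = Qs, so 359.2 - 0.8P = 74 + 0.75P; collecting terms, 285.2 = 1.55P and P* = 184.
Substitute back: Q* = 359.2 - 0.8(184) = 212.
Demand choke price (Qd = 0): P = 359.2/0.8 = 449. Consumer surplus = ½ × (449 - 184) × 212 = 28090.

Consumer surplus = 28090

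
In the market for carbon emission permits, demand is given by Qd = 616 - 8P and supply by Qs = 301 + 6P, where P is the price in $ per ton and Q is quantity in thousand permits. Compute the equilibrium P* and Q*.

P* = 22.5, Q* = 436

At equilibrium Qd = Qs, so 616 - 8P = 301 + 6P; collecting terms, 315 = 14P and P* = 22.5.
Then Q* = 616 - 8(22.5) = 436.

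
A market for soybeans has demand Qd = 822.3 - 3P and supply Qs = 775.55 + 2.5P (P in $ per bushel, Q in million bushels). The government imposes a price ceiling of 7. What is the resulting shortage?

Evaluating both curves at the ceiling price 7 gives Qd = 801.3, Qs = 793.05.
Shortage = Qd - Qs = 801.3 - 793.05 = 8.25.

Shortage = 8.25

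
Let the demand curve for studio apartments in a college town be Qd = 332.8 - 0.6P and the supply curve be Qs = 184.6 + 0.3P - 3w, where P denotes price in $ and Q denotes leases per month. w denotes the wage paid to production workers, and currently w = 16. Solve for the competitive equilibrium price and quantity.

With w = 16, supply is Qs = 136.6 + 0.3P.
The market clears where 332.8 - 0.6P = 136.6 + 0.3P. Rearranging, 0.9P = 196.2, hence P* = 218.
From the demand curve, Q* = 332.8 - 0.6(218) = 202.

P* = 218, Q* = 202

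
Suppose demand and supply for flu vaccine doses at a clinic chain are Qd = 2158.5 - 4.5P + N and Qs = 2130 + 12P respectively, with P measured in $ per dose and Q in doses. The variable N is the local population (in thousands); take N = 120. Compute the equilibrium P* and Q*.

With N = 120, demand is Qd = 2278.5 - 4.5P.
Set Qd = Qs: 2278.5 - 4.5P = 2130 + 12P, so 148.5 = 16.5P and P* = 9.
From the demand curve, Q* = 2278.5 - 4.5(9) = 2238.

P* = 9, Q* = 2238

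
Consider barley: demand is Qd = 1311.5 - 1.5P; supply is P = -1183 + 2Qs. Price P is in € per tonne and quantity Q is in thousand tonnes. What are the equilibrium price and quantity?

P* = 360, Q* = 771.5

In direct form, Qs = 591.5 + 0.5P.
Equating demand and supply, 1311.5 - 1.5P = 591.5 + 0.5P gives 2P = 720, so P* = 360.
From the demand curve, Q* = 1311.5 - 1.5(360) = 771.5.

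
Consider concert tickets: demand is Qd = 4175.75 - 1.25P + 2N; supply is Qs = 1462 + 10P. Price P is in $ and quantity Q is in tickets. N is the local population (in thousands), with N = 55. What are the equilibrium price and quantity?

With N = 55, demand is Qd = 4285.75 - 1.25P.
The market clears where 4285.75 - 1.25P = 1462 + 10P. Rearranging, 11.25P = 2823.75, hence P* = 251.
From the demand curve, Q* = 4285.75 - 1.25(251) = 3972.

P* = 251, Q* = 3972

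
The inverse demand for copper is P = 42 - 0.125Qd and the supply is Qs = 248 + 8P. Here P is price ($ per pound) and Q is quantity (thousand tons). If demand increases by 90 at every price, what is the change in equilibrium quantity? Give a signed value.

ΔQ = 45

Rewriting in direct form: Qd = 336 - 8P.
The market clears where 336 - 8P = 248 + 8P. Rearranging, 16P = 88, hence P* = 5.5.
Then Q* = 336 - 8(5.5) = 292.
After the shift, demand is Qd = 426 - 8P.
The new intersection has 178 = 16P, i.e. P = 11.125, Q = 337.
ΔQ = 337 - 292 = 45.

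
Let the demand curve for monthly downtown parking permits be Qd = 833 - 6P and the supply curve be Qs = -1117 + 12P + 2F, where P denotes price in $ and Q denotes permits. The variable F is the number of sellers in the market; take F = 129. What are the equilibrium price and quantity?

P* = 94, Q* = 269

With F = 129, supply is Qs = -859 + 12P.
Set Qd = Qs: 833 - 6P = -859 + 12P, so 1692 = 18P and P* = 94.
Then Q* = 833 - 6(94) = 269.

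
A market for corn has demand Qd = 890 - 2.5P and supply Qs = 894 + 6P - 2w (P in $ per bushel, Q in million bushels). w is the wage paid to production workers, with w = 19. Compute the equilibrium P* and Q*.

With w = 19, supply is Qs = 856 + 6P.
At equilibrium Qd = Qs, so 890 - 2.5P = 856 + 6P; collecting terms, 34 = 8.5P and P* = 4.
Plugging P* into demand: Q* = 890 - 2.5(4) = 880.

P* = 4, Q* = 880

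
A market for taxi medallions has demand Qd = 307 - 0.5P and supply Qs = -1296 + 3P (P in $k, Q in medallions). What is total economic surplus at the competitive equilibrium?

Total surplus = 7098

Set Qd = Qs: 307 - 0.5P = -1296 + 3P, so 1603 = 3.5P and P* = 458.
Substitute back: Q* = 307 - 0.5(458) = 78.
Demand choke price = 614; supply choke price = 432. CS = ½(614 - 458)(78) = 6084; PS = ½(458 - 432)(78) = 1014. Total surplus = 7098.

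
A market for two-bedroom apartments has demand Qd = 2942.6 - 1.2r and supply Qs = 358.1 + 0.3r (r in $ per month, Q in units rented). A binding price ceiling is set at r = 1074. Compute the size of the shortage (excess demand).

Shortage = 973.5

With r fixed at 1074, quantity demanded is 1653.8 and quantity supplied is 680.3.
Shortage = Qd - Qs = 1653.8 - 680.3 = 973.5.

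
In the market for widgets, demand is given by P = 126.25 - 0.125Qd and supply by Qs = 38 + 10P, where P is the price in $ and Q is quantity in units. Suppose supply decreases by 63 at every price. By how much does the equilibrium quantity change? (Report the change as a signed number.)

ΔQ = -28

Rewriting in direct form: Qd = 1010 - 8P.
The market clears where 1010 - 8P = 38 + 10P. Rearranging, 18P = 972, hence P* = 54.
Then Q* = 1010 - 8(54) = 578.
After the shift, supply is Qs = -25 + 10P.
Re-solving, 18P = 1035 gives P = 57.5 and Q = 550.
ΔQ = 550 - 578 = -28.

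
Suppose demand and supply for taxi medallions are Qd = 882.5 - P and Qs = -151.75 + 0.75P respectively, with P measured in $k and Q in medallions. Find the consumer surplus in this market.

Equating demand and supply, 882.5 - P = -151.75 + 0.75P gives 1.75P = 1034.25, so P* = 591.
Then Q* = 882.5 - 591 = 291.5.
Demand choke price (Qd = 0): P = 882.5. Consumer surplus = ½ × (882.5 - 591) × 291.5 = 42486.125.

Consumer surplus = 42486.125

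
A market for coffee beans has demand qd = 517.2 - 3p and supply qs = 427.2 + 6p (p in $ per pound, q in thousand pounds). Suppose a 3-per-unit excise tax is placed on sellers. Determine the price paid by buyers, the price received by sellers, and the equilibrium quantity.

With a tax of 3 on sellers, they supply based on the net price p_s = p_b - 3, so qs = 409.2 + 6p_b.
Market clearing requires 517.2 - 3p_b = 409.2 + 6p_b; hence 108 = 9p_b and p_b = 12.
So p_s = 9 and the quantity traded is q = 517.2 - 3(12) = 481.2.

p_b = 12, p_s = 9, q = 481.2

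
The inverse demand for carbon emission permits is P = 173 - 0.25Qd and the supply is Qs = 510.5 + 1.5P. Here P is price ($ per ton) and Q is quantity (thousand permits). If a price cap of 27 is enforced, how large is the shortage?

Rewriting in direct form: Qd = 692 - 4P.
With P fixed at 27, quantity demanded is 584 and quantity supplied is 551.
Shortage = Qd - Qs = 584 - 551 = 33.

Shortage = 33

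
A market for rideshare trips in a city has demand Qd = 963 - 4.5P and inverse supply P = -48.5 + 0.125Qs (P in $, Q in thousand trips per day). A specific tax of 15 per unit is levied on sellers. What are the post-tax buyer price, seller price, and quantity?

In direct form, Qs = 388 + 8P.
The tax drives a wedge P_b - P_s = 15. Substituting P_s = P_b - 15 into supply: Qs = 268 + 8P_b.
Market clearing requires 963 - 4.5P_b = 268 + 8P_b; hence 695 = 12.5P_b and P_b = 55.6.
Then P_s = 55.6 - 15 = 40.6 and Q = 963 - 4.5(55.6) = 712.8.

P_b = 55.6, P_s = 40.6, Q = 712.8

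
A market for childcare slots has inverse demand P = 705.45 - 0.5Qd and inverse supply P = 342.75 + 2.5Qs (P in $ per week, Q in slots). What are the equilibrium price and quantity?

Inverting to quantity form: Qd = 1410.9 - 2P and Qs = -137.1 + 0.4P.
At equilibrium Qd = Qs, so 1410.9 - 2P = -137.1 + 0.4P; collecting terms, 1548 = 2.4P and P* = 645.
From the demand curve, Q* = 1410.9 - 2(645) = 120.9.

P* = 645, Q* = 120.9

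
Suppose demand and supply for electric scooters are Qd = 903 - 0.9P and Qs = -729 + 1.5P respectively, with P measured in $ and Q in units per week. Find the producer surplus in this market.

Set Qd = Qs: 903 - 0.9P = -729 + 1.5P, so 1632 = 2.4P and P* = 680.
Substitute back: Q* = 903 - 0.9(680) = 291.
Supply choke price (Qs = 0): P = 486. Producer surplus = ½ × (680 - 486) × 291 = 28227.

Producer surplus = 28227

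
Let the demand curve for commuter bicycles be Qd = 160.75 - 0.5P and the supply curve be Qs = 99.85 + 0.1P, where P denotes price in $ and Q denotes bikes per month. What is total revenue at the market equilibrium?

Total revenue = 11165

Set Qd = Qs: 160.75 - 0.5P = 99.85 + 0.1P, so 60.9 = 0.6P and P* = 101.5.
From the demand curve, Q* = 160.75 - 0.5(101.5) = 110.
Total revenue = P* × Q* = 101.5 × 110 = 11165.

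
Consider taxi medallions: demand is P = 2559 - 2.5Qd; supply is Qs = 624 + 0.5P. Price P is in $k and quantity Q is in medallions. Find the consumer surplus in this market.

Solving each curve for Q: Qd = 1023.6 - 0.4P.
The market clears where 1023.6 - 0.4P = 624 + 0.5P. Rearranging, 0.9P = 399.6, hence P* = 444.
Substitute back: Q* = 1023.6 - 0.4(444) = 846.
Demand choke price (Qd = 0): P = 1023.6/0.4 = 2559. Consumer surplus = ½ × (2559 - 444) × 846 = 894645.

Consumer surplus = 894645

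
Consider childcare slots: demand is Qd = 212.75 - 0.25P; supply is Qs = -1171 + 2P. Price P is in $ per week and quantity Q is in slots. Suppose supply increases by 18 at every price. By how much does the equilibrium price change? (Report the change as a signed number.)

ΔP = -8

Set Qd = Qs: 212.75 - 0.25P = -1171 + 2P, so 1383.75 = 2.25P and P* = 615.
Plugging P* into demand: Q* = 212.75 - 0.25(615) = 59.
After the shift, supply is Qs = -1153 + 2P.
Re-solving, 2.25P = 1365.75 gives P = 607 and Q = 61.
ΔP = 607 - 615 = -8.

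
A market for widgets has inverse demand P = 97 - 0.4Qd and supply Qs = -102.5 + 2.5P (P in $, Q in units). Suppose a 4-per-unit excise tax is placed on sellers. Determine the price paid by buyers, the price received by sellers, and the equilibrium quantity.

P_b = 71, P_s = 67, Q = 65

Solving each curve for Q: Qd = 242.5 - 2.5P.
The tax drives a wedge P_b - P_s = 4. Substituting P_s = P_b - 4 into supply: Qs = -112.5 + 2.5P_b.
Set Qd = Qs: 242.5 - 2.5P_b = -112.5 + 2.5P_b, so 355 = 5P_b and P_b = 71.
So P_s = 67 and the quantity traded is Q = 242.5 - 2.5(71) = 65.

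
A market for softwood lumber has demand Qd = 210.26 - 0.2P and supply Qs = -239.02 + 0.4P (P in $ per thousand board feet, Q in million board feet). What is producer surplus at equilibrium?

Producer surplus = 4575.3125

The market clears where 210.26 - 0.2P = -239.02 + 0.4P. Rearranging, 0.6P = 449.28, hence P* = 748.8.
Substitute back: Q* = 210.26 - 0.2(748.8) = 60.5.
Supply choke price (Qs = 0): P = 597.55. Producer surplus = ½ × (748.8 - 597.55) × 60.5 = 4575.3125.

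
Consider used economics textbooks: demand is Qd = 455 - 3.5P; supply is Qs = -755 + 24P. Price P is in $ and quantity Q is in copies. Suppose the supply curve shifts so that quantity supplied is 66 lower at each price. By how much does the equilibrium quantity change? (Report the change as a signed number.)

ΔQ = -8.4

The market clears where 455 - 3.5P = -755 + 24P. Rearranging, 27.5P = 1210, hence P* = 44.
Substitute back: Q* = 455 - 3.5(44) = 301.
After the shift, supply is Qs = -821 + 24P.
Re-solving, 27.5P = 1276 gives P = 46.4 and Q = 292.6.
ΔQ = 292.6 - 301 = -8.4.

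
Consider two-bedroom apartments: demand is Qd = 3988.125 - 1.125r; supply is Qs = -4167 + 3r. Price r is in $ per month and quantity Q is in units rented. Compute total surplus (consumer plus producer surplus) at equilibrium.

Equating demand and supply, 3988.125 - 1.125r = -4167 + 3r gives 4.125r = 8155.125, so r* = 1977.
From the demand curve, Q* = 3988.125 - 1.125(1977) = 1764.
Demand choke price = 3545; supply choke price = 1389. CS = ½(3545 - 1977)(1764) = 1382976; PS = ½(1977 - 1389)(1764) = 518616. Total surplus = 1901592.

Total surplus = 1901592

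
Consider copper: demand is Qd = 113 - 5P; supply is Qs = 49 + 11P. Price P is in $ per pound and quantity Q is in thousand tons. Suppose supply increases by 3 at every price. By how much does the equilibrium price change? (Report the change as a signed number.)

ΔP = -0.1875

Set Qd = Qs: 113 - 5P = 49 + 11P, so 64 = 16P and P* = 4.
From the demand curve, Q* = 113 - 5(4) = 93.
After the shift, supply is Qs = 52 + 11P.
The new intersection has 61 = 16P, i.e. P = 3.8125, Q = 93.9375.
ΔP = 3.8125 - 4 = -0.1875.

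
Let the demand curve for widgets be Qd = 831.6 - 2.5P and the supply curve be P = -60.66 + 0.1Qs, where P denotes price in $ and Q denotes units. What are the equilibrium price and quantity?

In direct form, Qs = 606.6 + 10P.
Set Qd = Qs: 831.6 - 2.5P = 606.6 + 10P, so 225 = 12.5P and P* = 18.
Plugging P* into demand: Q* = 831.6 - 2.5(18) = 786.6.

P* = 18, Q* = 786.6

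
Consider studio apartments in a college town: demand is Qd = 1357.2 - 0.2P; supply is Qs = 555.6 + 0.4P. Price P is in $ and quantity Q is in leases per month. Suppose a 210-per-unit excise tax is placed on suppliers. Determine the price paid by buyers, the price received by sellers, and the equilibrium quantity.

P_b = 1476, P_s = 1266, Q = 1062

The tax drives a wedge P_b - P_s = 210. Substituting P_s = P_b - 210 into supply: Qs = 471.6 + 0.4P_b.
Market clearing requires 1357.2 - 0.2P_b = 471.6 + 0.4P_b; hence 885.6 = 0.6P_b and P_b = 1476.
So P_s = 1266 and the quantity traded is Q = 1357.2 - 0.2(1476) = 1062.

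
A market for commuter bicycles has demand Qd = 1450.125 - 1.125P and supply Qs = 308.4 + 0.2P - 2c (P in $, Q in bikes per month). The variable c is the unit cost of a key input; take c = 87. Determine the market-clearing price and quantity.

With c = 87, supply is Qs = 134.4 + 0.2P.
Equating demand and supply, 1450.125 - 1.125P = 134.4 + 0.2P gives 1.325P = 1315.725, so P* = 993.
Substitute back: Q* = 1450.125 - 1.125(993) = 333.

P* = 993, Q* = 333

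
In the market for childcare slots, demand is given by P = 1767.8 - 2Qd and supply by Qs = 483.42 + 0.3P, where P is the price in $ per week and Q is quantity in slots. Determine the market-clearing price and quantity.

In direct form, Qd = 883.9 - 0.5P.
Set Qd = Qs: 883.9 - 0.5P = 483.42 + 0.3P, so 400.48 = 0.8P and P* = 500.6.
Then Q* = 883.9 - 0.5(500.6) = 633.6.

P* = 500.6, Q* = 633.6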